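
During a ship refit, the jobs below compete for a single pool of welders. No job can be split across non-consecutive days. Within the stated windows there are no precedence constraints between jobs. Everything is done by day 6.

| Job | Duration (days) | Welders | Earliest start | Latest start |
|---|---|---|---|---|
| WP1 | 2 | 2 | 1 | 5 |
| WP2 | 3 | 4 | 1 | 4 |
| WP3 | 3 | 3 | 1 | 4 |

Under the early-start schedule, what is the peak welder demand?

9

Early-start schedule: WP1@1, WP2@1, WP3@1.
Load per day: day 1: 9, day 2: 9, day 3: 7, day 4: 0, day 5: 0, day 6: 0.
Peak is 9.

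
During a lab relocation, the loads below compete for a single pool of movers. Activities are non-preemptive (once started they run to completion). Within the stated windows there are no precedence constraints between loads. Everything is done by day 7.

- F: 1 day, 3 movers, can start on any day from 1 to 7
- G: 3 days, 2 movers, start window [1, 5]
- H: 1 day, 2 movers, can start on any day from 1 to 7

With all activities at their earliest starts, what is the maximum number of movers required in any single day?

Early-start schedule: F@1, G@1, H@1.
Load per day: day 1: 7, day 2: 2, day 3: 2, day 4: 0, day 5: 0, day 6: 0, day 7: 0.
Peak is 7.

7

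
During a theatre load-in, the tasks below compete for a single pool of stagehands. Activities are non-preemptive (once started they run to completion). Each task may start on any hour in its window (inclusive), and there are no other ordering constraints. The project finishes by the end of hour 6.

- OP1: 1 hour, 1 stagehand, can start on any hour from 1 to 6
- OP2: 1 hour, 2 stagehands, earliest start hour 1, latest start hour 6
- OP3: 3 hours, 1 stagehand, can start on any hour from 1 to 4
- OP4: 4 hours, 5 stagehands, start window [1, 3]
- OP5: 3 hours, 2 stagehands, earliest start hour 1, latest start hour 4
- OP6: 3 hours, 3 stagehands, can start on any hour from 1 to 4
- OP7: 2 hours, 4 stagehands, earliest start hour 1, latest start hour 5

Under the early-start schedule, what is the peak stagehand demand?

Early-start schedule: OP1@1, OP2@1, OP3@1, OP4@1, OP5@1, OP6@1, OP7@1.
Load per hour: hour 1: 18, hour 2: 15, hour 3: 11, hour 4: 5, hour 5: 0, hour 6: 0.
Peak is 18.

18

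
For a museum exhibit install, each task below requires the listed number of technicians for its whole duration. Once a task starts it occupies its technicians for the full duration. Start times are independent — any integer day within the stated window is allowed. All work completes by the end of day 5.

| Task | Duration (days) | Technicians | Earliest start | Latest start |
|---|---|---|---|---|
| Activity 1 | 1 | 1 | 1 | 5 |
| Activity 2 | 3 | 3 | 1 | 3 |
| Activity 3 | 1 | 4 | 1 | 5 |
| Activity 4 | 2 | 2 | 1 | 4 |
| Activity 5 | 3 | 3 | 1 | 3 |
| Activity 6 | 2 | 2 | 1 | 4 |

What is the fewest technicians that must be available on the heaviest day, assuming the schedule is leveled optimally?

7

Early-start (Activity 1@1, Activity 2@1, Activity 3@1, Activity 4@1, Activity 5@1, Activity 6@1) gives peak 15: d1:15  d2:10  d3:6  d4:0  d5:0.
Shift Activity 3→2, Activity 4→4, Activity 5→3, Activity 6→4.
Schedule Activity 1@1, Activity 2@1, Activity 3@2, Activity 4@4, Activity 5@3, Activity 6@4: d1:4  d2:7  d3:6  d4:7  d5:7 — peak 7.
Total technician-days = 31 over 5 days ⇒ peak ≥ ⌈31/5⌉ = 7, so 7 is optimal.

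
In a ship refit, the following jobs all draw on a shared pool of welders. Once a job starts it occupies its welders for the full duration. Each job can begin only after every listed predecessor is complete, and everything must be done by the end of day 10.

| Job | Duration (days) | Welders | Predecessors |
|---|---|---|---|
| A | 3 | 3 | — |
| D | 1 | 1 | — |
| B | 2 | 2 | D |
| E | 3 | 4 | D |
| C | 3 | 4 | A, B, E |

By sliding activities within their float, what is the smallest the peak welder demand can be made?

5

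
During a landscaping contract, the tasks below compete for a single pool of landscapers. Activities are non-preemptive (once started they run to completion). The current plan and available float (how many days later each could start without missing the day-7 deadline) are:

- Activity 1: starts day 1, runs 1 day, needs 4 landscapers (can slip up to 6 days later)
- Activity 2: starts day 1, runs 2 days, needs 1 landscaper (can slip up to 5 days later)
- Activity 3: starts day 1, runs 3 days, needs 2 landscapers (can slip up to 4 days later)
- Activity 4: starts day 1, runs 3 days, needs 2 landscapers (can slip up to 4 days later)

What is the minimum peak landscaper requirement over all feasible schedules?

Early-start (Activity 1@1, Activity 2@1, Activity 3@1, Activity 4@1) gives peak 9: d1:9  d2:5  d3:4  d4:0  d5:0  d6:0  d7:0.
Shift Activity 2→2, Activity 3→2, Activity 4→4.
Schedule Activity 1@1, Activity 2@2, Activity 3@2, Activity 4@4: d1:4  d2:3  d3:3  d4:4  d5:2  d6:2  d7:0 — peak 4.

4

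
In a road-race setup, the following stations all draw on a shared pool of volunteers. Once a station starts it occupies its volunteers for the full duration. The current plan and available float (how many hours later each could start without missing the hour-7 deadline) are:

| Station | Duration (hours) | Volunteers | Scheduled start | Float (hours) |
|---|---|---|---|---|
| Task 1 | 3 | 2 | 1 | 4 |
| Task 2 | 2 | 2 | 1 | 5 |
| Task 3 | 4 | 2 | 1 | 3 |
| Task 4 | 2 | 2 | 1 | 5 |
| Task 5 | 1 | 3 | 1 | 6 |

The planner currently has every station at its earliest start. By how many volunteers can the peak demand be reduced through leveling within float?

7

Early-start peak: h1:11  h2:8  h3:4  h4:2  h5:0  h6:0  h7:0 ⇒ 11.
Leveled (Task 1@1, Task 2@1, Task 3@3, Task 4@4, Task 5@7): h1:4  h2:4  h3:4  h4:4  h5:4  h6:2  h7:3 ⇒ 4.
Reduction 11 − 4 = 7.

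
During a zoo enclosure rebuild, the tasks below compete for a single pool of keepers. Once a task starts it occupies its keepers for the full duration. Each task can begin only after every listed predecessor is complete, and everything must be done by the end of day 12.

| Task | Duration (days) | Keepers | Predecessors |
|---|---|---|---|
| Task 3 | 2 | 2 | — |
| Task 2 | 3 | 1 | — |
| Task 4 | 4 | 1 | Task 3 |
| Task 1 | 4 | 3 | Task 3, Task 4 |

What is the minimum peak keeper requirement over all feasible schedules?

3

Schedule Task 3@1, Task 2@1, Task 4@3, Task 1@7: d1:3  d2:3  d3:2  d4:1  d5:1  d6:1  d7:3  d8:3  d9:3  d10:3  d11:0  d12:0 — peak 3.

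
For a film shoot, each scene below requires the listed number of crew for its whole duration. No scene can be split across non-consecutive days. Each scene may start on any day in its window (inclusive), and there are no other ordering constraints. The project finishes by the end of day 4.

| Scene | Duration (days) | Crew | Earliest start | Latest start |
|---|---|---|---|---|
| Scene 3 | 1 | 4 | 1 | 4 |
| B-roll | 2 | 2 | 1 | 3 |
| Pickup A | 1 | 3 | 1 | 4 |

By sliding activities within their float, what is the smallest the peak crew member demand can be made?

Early-start (Scene 3@1, B-roll@1, Pickup A@1) gives peak 9: d1:9  d2:2  d3:0  d4:0.
Shift B-roll→2, Pickup A→4.
Schedule Scene 3@1, B-roll@2, Pickup A@4: d1:4  d2:2  d3:2  d4:3 — peak 4.

4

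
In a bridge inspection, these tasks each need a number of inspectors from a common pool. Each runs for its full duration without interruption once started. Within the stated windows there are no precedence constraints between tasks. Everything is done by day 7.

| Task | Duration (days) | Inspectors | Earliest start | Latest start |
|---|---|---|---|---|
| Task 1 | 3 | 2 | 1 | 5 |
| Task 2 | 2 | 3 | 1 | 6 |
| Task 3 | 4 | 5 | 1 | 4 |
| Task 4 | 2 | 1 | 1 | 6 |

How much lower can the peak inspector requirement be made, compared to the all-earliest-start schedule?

Early-start peak: d1:11  d2:11  d3:7  d4:5  d5:0  d6:0  d7:0 ⇒ 11.
Leveled (Task 1@1, Task 2@1, Task 3@4, Task 4@1): d1:6  d2:6  d3:2  d4:5  d5:5  d6:5  d7:5 ⇒ 6.
Reduction 11 − 6 = 5.

5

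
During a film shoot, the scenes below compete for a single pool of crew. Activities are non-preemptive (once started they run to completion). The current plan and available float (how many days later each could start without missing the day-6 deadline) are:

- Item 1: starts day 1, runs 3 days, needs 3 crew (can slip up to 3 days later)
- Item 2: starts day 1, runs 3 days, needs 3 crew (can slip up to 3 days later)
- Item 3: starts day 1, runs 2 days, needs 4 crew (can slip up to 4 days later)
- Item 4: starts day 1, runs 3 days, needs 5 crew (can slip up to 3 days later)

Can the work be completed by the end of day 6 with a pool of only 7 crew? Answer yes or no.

no

The minimum achievable peak is 8; 7 < 8, so no feasible schedule stays within the cap.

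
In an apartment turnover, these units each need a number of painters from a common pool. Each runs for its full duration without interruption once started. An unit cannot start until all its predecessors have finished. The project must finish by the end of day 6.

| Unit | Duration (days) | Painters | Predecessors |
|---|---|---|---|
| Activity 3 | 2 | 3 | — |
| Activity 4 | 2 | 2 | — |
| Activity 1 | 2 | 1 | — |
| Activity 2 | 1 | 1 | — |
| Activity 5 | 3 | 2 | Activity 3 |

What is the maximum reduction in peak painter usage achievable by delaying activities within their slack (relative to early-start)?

3

Early-start peak: d1:7  d2:6  d3:2  d4:2  d5:2  d6:0 ⇒ 7.
Leveled (Activity 3@1, Activity 4@3, Activity 1@1, Activity 2@3, Activity 5@4): d1:4  d2:4  d3:3  d4:4  d5:2  d6:2 ⇒ 4.
Reduction 7 − 4 = 3.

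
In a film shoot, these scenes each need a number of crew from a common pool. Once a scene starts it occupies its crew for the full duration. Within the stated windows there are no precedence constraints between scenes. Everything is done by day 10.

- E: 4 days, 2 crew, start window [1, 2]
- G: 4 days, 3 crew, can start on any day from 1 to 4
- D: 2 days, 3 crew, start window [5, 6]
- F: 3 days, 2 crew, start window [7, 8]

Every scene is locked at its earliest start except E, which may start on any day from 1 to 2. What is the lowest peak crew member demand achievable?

E@1: d1:5  d2:5  d3:5  d4:5  d5:3  d6:3  d7:2  d8:2  d9:2  d10:0 → peak 5
E@2: d1:3  d2:5  d3:5  d4:5  d5:5  d6:3  d7:2  d8:2  d9:2  d10:0 → peak 5
Best is E@1, peak 5.

5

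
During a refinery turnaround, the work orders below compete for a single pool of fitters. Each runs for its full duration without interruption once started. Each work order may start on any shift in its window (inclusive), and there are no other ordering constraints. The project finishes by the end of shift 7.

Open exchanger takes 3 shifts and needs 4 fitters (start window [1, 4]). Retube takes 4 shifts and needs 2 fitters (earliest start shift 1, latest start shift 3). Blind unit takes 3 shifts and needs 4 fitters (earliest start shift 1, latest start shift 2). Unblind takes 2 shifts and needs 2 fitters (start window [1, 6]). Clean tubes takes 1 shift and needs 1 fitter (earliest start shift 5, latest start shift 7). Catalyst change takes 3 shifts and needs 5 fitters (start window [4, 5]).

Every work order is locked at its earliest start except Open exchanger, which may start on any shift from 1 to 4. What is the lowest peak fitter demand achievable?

Open exchanger@1: s1:12  s2:12  s3:10  s4:7  s5:6  s6:5  s7:0 → peak 12
Open exchanger@2: s1:8  s2:12  s3:10  s4:11  s5:6  s6:5  s7:0 → peak 12
Open exchanger@3: s1:8  s2:8  s3:10  s4:11  s5:10  s6:5  s7:0 → peak 11
Open exchanger@4: s1:8  s2:8  s3:6  s4:11  s5:10  s6:9  s7:0 → peak 11
Best is Open exchanger@3, peak 11.

11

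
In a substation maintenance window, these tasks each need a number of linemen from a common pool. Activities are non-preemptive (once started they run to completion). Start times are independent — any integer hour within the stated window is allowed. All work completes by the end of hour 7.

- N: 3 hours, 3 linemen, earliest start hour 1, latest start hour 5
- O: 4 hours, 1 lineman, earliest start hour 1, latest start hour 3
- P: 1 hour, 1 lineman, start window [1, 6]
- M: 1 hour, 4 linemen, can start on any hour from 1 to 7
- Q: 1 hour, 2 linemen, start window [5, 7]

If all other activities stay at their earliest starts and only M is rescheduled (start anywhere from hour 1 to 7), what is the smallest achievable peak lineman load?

5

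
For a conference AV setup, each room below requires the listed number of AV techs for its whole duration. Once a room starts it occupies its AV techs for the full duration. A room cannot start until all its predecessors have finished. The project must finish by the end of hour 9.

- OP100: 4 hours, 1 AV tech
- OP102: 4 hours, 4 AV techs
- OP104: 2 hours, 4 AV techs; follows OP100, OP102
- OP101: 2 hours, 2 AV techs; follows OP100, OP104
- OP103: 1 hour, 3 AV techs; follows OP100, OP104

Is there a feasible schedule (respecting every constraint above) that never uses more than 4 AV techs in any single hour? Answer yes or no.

no

The minimum achievable peak is 5; 4 < 5, so no feasible schedule stays within the cap.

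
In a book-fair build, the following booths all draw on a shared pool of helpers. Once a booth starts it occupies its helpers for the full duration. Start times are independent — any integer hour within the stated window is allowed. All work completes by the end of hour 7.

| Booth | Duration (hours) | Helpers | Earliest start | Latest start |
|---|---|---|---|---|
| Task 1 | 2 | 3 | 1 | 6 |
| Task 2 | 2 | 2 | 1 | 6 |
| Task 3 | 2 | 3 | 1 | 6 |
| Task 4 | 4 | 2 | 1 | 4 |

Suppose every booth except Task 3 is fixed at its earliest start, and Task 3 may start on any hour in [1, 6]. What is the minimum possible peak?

Task 3@1: h1:10  h2:10  h3:2  h4:2  h5:0  h6:0  h7:0 → peak 10
Task 3@2: h1:7  h2:10  h3:5  h4:2  h5:0  h6:0  h7:0 → peak 10
Task 3@3: h1:7  h2:7  h3:5  h4:5  h5:0  h6:0  h7:0 → peak 7
Task 3@4: h1:7  h2:7  h3:2  h4:5  h5:3  h6:0  h7:0 → peak 7
Task 3@5: h1:7  h2:7  h3:2  h4:2  h5:3  h6:3  h7:0 → peak 7
Task 3@6: h1:7  h2:7  h3:2  h4:2  h5:0  h6:3  h7:3 → peak 7
Best is Task 3@3, peak 7.

7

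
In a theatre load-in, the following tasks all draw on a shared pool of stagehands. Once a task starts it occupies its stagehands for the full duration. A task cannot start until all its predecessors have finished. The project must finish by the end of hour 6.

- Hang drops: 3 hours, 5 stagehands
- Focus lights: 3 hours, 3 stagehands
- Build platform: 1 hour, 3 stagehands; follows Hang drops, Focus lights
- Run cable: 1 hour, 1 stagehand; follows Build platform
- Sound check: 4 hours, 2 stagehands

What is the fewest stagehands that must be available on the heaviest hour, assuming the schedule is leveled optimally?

Schedule Hang drops@1, Focus lights@1, Build platform@4, Run cable@5, Sound check@1: h1:10  h2:10  h3:10  h4:5  h5:1  h6:0 — peak 10.
No arrangement of the 18 feasible schedules does better.

10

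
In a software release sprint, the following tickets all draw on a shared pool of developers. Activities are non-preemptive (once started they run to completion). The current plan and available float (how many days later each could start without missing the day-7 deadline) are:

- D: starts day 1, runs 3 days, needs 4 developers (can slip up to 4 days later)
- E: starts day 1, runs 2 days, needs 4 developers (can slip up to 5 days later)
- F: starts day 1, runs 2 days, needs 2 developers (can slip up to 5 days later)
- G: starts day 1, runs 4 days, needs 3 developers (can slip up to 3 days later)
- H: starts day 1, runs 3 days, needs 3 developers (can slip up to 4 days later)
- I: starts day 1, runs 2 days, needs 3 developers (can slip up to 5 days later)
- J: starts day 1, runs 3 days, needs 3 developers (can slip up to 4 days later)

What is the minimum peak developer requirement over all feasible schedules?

9

Early-start (D@1, E@1, F@1, G@1, H@1, I@1, J@1) gives peak 22: d1:22  d2:22  d3:13  d4:3  d5:0  d6:0  d7:0.
Shift F→3, G→4, H→3, I→6, J→5.
Schedule D@1, E@1, F@3, G@4, H@3, I@6, J@5: d1:8  d2:8  d3:9  d4:8  d5:9  d6:9  d7:9 — peak 9.
Total developer-days = 60 over 7 days ⇒ peak ≥ ⌈60/7⌉ = 9, so 9 is optimal.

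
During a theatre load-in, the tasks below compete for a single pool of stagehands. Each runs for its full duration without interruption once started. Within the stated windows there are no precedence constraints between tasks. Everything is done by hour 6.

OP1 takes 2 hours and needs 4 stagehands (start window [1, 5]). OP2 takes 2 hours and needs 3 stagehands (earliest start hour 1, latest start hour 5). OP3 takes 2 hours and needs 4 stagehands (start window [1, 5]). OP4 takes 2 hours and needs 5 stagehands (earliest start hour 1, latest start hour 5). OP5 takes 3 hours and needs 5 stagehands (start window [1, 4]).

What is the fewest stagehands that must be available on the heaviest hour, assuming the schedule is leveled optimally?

Early-start (OP1@1, OP2@1, OP3@1, OP4@1, OP5@1) gives peak 21: h1:21  h2:21  h3:5  h4:0  h5:0  h6:0.
Shift OP2→3, OP3→4, OP4→5.
Schedule OP1@1, OP2@3, OP3@4, OP4@5, OP5@1: h1:9  h2:9  h3:8  h4:7  h5:9  h6:5 — peak 9.

9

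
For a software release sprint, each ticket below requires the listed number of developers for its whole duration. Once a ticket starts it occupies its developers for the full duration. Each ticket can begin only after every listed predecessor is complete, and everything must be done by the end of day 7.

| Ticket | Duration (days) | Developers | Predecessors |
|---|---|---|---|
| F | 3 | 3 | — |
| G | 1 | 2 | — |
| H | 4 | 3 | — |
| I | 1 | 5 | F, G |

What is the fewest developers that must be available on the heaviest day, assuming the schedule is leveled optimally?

Early-start (F@1, G@1, H@1, I@4) gives peak 8: d1:8  d2:6  d3:6  d4:8  d5:0  d6:0  d7:0.
Shift H→2, I→6.
Schedule F@1, G@1, H@2, I@6: d1:5  d2:6  d3:6  d4:3  d5:3  d6:5  d7:0 — peak 6.

6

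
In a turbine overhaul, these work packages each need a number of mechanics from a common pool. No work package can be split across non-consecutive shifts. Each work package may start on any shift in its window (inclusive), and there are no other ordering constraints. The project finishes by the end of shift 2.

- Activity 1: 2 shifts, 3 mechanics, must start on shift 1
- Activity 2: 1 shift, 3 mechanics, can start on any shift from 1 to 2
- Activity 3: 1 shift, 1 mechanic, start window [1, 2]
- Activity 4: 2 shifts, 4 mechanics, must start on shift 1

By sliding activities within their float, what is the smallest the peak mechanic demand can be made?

10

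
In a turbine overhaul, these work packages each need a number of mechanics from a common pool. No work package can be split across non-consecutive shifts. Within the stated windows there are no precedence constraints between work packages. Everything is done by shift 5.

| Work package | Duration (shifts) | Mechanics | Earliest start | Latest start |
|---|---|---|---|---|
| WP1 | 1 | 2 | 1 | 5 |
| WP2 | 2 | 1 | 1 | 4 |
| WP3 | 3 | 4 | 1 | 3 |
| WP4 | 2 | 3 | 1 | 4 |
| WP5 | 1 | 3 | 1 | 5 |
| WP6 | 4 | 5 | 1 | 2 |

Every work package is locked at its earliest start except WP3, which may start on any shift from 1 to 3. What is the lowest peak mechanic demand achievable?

14

WP3@1: s1:18  s2:13  s3:9  s4:5  s5:0 → peak 18
WP3@2: s1:14  s2:13  s3:9  s4:9  s5:0 → peak 14
WP3@3: s1:14  s2:9  s3:9  s4:9  s5:4 → peak 14
Best is WP3@2, peak 14.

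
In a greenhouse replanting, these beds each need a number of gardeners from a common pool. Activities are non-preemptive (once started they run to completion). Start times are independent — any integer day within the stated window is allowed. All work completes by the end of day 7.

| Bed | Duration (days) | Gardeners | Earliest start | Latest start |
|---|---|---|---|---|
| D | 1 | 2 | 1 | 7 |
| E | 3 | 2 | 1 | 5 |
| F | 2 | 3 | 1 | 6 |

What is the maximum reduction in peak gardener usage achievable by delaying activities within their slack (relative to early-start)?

Early-start peak: d1:7  d2:5  d3:2  d4:0  d5:0  d6:0  d7:0 ⇒ 7.
Leveled (D@1, E@2, F@5): d1:2  d2:2  d3:2  d4:2  d5:3  d6:3  d7:0 ⇒ 3.
Reduction 7 − 3 = 4.

4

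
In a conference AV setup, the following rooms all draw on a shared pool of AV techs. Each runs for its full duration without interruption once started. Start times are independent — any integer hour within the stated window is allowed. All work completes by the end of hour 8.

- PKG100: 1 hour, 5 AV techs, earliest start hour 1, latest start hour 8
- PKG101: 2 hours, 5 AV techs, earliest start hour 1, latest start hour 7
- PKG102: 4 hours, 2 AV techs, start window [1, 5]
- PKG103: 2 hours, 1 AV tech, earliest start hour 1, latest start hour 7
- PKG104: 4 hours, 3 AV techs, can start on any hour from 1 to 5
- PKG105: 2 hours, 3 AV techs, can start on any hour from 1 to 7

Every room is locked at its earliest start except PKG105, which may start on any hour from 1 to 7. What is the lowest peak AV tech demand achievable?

PKG105@1: h1:19  h2:14  h3:5  h4:5  h5:0  h6:0  h7:0  h8:0 → peak 19
PKG105@2: h1:16  h2:14  h3:8  h4:5  h5:0  h6:0  h7:0  h8:0 → peak 16
PKG105@3: h1:16  h2:11  h3:8  h4:8  h5:0  h6:0  h7:0  h8:0 → peak 16
PKG105@4: h1:16  h2:11  h3:5  h4:8  h5:3  h6:0  h7:0  h8:0 → peak 16
PKG105@5: h1:16  h2:11  h3:5  h4:5  h5:3  h6:3  h7:0  h8:0 → peak 16
PKG105@6: h1:16  h2:11  h3:5  h4:5  h5:0  h6:3  h7:3  h8:0 → peak 16
PKG105@7: h1:16  h2:11  h3:5  h4:5  h5:0  h6:0  h7:3  h8:3 → peak 16
Best is PKG105@2, peak 16.

16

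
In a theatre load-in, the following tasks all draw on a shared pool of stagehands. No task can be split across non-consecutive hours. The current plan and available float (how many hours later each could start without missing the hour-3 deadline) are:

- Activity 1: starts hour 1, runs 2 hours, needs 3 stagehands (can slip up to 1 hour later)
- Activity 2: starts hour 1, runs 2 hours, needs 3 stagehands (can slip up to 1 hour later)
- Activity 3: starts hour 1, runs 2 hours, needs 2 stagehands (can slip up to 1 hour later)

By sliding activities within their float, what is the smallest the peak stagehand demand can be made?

Schedule Activity 1@1, Activity 2@1, Activity 3@1: h1:8  h2:8  h3:0 — peak 8.
No arrangement of the 8 feasible schedules does better.

8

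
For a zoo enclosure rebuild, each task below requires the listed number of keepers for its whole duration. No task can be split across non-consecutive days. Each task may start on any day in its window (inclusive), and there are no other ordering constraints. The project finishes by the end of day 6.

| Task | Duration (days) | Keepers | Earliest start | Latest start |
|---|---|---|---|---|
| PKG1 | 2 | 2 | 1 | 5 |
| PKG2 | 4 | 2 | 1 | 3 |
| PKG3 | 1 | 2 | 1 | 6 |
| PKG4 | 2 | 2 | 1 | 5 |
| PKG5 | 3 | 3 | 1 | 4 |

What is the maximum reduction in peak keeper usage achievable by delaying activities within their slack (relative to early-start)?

6

Early-start peak: d1:11  d2:9  d3:5  d4:2  d5:0  d6:0 ⇒ 11.
Leveled (PKG1@1, PKG2@1, PKG3@3, PKG4@5, PKG5@4): d1:4  d2:4  d3:4  d4:5  d5:5  d6:5 ⇒ 5.
Reduction 11 − 5 = 6.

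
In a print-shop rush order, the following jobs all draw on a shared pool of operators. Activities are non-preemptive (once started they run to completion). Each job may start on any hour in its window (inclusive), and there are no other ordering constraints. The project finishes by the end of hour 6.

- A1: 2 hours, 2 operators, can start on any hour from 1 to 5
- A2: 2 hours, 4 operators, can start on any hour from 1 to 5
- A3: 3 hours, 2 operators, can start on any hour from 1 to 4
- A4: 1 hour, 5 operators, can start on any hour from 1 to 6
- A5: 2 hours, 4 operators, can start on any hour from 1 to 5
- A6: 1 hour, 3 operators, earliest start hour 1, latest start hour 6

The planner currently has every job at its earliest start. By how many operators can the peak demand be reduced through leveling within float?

14

Early-start peak: h1:20  h2:12  h3:2  h4:0  h5:0  h6:0 ⇒ 20.
Leveled (A1@1, A2@1, A3@3, A4@6, A5@3, A6@5): h1:6  h2:6  h3:6  h4:6  h5:5  h6:5 ⇒ 6.
Reduction 20 − 6 = 14.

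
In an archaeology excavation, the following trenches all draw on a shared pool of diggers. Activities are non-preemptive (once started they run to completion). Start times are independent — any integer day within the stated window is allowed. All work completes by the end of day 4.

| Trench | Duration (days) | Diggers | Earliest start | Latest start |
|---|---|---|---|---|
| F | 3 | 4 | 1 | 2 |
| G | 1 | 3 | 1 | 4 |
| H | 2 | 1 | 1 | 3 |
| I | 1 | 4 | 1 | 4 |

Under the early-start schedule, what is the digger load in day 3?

At early start, day 3 has: F.
Demand: 4 = 4.

4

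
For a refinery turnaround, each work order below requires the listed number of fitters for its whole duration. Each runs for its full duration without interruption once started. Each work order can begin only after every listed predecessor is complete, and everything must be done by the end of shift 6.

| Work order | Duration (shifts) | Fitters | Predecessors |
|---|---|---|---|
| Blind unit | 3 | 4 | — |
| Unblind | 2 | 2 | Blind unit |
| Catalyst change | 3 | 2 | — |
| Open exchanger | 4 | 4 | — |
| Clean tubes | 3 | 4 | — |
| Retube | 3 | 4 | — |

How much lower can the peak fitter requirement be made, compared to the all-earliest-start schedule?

6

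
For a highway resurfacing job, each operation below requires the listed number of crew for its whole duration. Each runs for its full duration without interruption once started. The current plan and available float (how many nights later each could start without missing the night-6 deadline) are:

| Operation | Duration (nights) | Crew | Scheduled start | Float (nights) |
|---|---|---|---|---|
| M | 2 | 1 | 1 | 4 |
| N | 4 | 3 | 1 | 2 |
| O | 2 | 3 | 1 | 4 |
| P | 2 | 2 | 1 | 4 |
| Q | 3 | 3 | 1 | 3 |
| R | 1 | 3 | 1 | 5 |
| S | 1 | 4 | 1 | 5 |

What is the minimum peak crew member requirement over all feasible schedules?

8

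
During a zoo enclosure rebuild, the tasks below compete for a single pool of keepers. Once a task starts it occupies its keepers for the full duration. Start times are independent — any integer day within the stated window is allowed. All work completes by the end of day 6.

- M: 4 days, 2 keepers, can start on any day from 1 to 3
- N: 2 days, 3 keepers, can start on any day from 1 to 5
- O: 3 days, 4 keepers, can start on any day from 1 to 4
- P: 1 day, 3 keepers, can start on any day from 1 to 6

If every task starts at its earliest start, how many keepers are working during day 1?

12

At early start, day 1 has: M, N, O, P.
Demand: 2 + 3 + 4 + 3 = 12.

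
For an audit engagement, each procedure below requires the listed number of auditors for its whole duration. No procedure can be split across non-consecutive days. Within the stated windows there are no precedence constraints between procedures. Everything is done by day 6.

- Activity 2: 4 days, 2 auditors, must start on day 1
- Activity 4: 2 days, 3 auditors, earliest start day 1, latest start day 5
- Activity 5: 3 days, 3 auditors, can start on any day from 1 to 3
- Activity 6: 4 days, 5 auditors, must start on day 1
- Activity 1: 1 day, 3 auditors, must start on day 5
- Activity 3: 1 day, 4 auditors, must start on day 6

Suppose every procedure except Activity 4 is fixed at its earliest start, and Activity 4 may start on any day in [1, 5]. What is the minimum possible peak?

Activity 4@1: d1:13  d2:13  d3:10  d4:7  d5:3  d6:4 → peak 13
Activity 4@2: d1:10  d2:13  d3:13  d4:7  d5:3  d6:4 → peak 13
Activity 4@3: d1:10  d2:10  d3:13  d4:10  d5:3  d6:4 → peak 13
Activity 4@4: d1:10  d2:10  d3:10  d4:10  d5:6  d6:4 → peak 10
Activity 4@5: d1:10  d2:10  d3:10  d4:7  d5:6  d6:7 → peak 10
Best is Activity 4@4, peak 10.

10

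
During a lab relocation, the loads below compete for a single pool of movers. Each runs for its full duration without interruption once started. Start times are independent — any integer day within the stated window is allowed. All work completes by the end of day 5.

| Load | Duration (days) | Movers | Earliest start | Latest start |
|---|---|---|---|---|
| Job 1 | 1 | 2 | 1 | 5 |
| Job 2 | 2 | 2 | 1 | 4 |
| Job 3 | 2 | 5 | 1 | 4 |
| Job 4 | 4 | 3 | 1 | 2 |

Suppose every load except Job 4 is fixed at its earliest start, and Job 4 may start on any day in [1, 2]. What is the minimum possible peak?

10

Job 4@1: d1:12  d2:10  d3:3  d4:3  d5:0 → peak 12
Job 4@2: d1:9  d2:10  d3:3  d4:3  d5:3 → peak 10
Best is Job 4@2, peak 10.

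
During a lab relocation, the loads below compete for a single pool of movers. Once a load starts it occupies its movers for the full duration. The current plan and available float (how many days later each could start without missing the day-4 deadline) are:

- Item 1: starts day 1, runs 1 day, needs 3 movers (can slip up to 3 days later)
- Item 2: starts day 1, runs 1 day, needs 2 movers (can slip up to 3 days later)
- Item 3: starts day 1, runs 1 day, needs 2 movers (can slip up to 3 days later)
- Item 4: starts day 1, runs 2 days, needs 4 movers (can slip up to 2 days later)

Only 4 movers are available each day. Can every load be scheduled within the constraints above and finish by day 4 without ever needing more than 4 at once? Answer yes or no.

yes

Schedule Item 1@1, Item 2@2, Item 3@2, Item 4@3: d1:3  d2:4  d3:4  d4:4 — peak 4 ≤ 4.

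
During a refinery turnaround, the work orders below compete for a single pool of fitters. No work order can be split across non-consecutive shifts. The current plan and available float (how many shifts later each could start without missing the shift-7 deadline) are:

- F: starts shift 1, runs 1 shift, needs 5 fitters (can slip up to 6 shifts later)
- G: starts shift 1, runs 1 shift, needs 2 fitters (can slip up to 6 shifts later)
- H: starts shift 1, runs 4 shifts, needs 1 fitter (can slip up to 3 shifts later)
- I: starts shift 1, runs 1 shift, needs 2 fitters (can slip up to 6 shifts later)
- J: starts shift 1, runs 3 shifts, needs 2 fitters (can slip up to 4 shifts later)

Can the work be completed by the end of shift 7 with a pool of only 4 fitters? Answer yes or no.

The minimum achievable peak is 5; 4 < 5, so no feasible schedule stays within the cap.

no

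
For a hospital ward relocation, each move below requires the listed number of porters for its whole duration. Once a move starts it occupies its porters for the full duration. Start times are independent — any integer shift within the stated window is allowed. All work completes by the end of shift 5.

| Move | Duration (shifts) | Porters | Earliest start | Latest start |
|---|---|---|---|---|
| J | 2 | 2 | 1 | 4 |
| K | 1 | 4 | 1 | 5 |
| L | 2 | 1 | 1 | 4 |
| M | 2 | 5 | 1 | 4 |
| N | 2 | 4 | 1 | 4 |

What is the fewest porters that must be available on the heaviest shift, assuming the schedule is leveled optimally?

Early-start (J@1, K@1, L@1, M@1, N@1) gives peak 16: s1:16  s2:12  s3:0  s4:0  s5:0.
Shift L→3, M→4, N→2.
Schedule J@1, K@1, L@3, M@4, N@2: s1:6  s2:6  s3:5  s4:6  s5:5 — peak 6.
Total porter-shifts = 28 over 5 shifts ⇒ peak ≥ ⌈28/5⌉ = 6, so 6 is optimal.

6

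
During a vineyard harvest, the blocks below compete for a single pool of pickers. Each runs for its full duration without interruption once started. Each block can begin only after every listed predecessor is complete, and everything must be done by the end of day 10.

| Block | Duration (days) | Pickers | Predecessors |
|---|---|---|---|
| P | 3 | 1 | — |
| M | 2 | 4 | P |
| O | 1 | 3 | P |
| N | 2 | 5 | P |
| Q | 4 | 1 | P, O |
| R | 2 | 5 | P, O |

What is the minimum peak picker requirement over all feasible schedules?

6

Early-start (P@1, M@4, O@4, N@4, Q@5, R@5) gives peak 15: d1:1  d2:1  d3:1  d4:12  d5:15  d6:6  d7:1  d8:1  d9:0  d10:0.
Shift O→6, N→7, Q→7, R→9.
Schedule P@1, M@4, O@6, N@7, Q@7, R@9: d1:1  d2:1  d3:1  d4:4  d5:4  d6:3  d7:6  d8:6  d9:6  d10:6 — peak 6.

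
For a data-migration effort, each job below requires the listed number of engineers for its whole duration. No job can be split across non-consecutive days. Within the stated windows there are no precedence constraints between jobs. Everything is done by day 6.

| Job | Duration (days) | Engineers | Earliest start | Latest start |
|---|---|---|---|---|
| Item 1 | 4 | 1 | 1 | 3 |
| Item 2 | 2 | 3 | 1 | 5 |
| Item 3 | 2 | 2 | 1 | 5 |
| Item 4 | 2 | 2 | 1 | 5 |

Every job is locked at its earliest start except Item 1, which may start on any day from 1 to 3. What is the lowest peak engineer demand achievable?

7

Item 1@1: d1:8  d2:8  d3:1  d4:1  d5:0  d6:0 → peak 8
Item 1@2: d1:7  d2:8  d3:1  d4:1  d5:1  d6:0 → peak 8
Item 1@3: d1:7  d2:7  d3:1  d4:1  d5:1  d6:1 → peak 7
Best is Item 1@3, peak 7.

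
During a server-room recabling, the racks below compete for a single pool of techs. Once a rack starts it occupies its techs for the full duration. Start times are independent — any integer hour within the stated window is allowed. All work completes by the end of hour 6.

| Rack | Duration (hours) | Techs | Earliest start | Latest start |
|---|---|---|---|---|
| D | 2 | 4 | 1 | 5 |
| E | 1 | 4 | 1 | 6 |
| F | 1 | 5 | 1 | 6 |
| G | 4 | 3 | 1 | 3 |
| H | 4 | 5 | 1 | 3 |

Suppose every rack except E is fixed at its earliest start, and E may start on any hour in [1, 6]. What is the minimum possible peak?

E@1: h1:21  h2:12  h3:8  h4:8  h5:0  h6:0 → peak 21
E@2: h1:17  h2:16  h3:8  h4:8  h5:0  h6:0 → peak 17
E@3: h1:17  h2:12  h3:12  h4:8  h5:0  h6:0 → peak 17
E@4: h1:17  h2:12  h3:8  h4:12  h5:0  h6:0 → peak 17
E@5: h1:17  h2:12  h3:8  h4:8  h5:4  h6:0 → peak 17
E@6: h1:17  h2:12  h3:8  h4:8  h5:0  h6:4 → peak 17
Best is E@2, peak 17.

17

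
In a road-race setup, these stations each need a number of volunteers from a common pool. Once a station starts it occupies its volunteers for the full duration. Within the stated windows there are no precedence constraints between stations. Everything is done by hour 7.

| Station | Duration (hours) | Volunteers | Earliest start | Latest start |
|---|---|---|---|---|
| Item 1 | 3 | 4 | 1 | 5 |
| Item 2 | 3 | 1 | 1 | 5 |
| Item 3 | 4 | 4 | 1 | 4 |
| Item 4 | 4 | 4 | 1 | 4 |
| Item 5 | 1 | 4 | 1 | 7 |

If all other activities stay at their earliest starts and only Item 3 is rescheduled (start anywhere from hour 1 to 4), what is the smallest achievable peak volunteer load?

13

Item 3@1: h1:17  h2:13  h3:13  h4:8  h5:0  h6:0  h7:0 → peak 17
Item 3@2: h1:13  h2:13  h3:13  h4:8  h5:4  h6:0  h7:0 → peak 13
Item 3@3: h1:13  h2:9  h3:13  h4:8  h5:4  h6:4  h7:0 → peak 13
Item 3@4: h1:13  h2:9  h3:9  h4:8  h5:4  h6:4  h7:4 → peak 13
Best is Item 3@2, peak 13.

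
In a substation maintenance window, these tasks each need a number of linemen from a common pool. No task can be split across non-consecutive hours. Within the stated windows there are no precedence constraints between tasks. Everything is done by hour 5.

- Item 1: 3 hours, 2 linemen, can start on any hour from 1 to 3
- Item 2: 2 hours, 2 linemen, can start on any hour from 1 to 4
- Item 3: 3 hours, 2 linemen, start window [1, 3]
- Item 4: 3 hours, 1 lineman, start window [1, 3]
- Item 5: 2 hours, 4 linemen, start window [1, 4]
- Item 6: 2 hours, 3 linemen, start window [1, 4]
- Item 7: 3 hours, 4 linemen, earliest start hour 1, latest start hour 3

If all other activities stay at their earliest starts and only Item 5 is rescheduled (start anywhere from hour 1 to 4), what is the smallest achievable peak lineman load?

14

Item 5@1: h1:18  h2:18  h3:9  h4:0  h5:0 → peak 18
Item 5@2: h1:14  h2:18  h3:13  h4:0  h5:0 → peak 18
Item 5@3: h1:14  h2:14  h3:13  h4:4  h5:0 → peak 14
Item 5@4: h1:14  h2:14  h3:9  h4:4  h5:4 → peak 14
Best is Item 5@3, peak 14.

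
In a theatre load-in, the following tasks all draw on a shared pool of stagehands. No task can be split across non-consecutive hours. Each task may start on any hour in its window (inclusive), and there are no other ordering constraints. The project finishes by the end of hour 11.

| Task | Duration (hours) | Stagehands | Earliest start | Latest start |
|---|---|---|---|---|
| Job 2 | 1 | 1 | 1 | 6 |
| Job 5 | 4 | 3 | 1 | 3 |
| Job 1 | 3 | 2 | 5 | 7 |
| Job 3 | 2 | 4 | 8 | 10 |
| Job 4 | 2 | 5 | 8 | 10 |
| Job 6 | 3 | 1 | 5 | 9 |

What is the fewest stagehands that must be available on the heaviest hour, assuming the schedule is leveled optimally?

5

Early-start (Job 2@1, Job 5@1, Job 1@5, Job 3@8, Job 4@8, Job 6@5) gives peak 9: h1:4  h2:3  h3:3  h4:3  h5:3  h6:3  h7:3  h8:9  h9:9  h10:0  h11:0.
Shift Job 4→10.
Schedule Job 2@1, Job 5@1, Job 1@5, Job 3@8, Job 4@10, Job 6@5: h1:4  h2:3  h3:3  h4:3  h5:3  h6:3  h7:3  h8:4  h9:4  h10:5  h11:5 — peak 5.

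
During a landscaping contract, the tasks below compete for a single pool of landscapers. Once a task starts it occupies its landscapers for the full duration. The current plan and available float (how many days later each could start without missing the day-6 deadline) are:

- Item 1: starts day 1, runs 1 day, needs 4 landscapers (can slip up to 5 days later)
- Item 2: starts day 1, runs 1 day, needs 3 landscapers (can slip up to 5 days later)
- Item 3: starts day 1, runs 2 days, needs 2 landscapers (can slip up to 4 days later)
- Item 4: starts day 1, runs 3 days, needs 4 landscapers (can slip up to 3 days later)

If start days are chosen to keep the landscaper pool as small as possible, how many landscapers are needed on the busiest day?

Early-start (Item 1@1, Item 2@1, Item 3@1, Item 4@1) gives peak 13: d1:13  d2:6  d3:4  d4:0  d5:0  d6:0.
Shift Item 2→2, Item 3→2, Item 4→4.
Schedule Item 1@1, Item 2@2, Item 3@2, Item 4@4: d1:4  d2:5  d3:2  d4:4  d5:4  d6:4 — peak 5.

5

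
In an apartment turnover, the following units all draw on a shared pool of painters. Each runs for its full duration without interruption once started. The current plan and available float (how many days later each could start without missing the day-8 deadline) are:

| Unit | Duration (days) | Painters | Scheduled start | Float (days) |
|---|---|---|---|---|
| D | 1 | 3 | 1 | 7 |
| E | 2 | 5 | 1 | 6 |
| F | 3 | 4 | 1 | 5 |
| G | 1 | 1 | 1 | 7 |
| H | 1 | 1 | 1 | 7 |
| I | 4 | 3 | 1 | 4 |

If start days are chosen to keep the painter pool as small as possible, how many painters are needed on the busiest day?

Early-start (D@1, E@1, F@1, G@1, H@1, I@1) gives peak 17: d1:17  d2:12  d3:7  d4:3  d5:0  d6:0  d7:0  d8:0.
Shift E→2, F→4, I→4.
Schedule D@1, E@2, F@4, G@1, H@1, I@4: d1:5  d2:5  d3:5  d4:7  d5:7  d6:7  d7:3  d8:0 — peak 7.

7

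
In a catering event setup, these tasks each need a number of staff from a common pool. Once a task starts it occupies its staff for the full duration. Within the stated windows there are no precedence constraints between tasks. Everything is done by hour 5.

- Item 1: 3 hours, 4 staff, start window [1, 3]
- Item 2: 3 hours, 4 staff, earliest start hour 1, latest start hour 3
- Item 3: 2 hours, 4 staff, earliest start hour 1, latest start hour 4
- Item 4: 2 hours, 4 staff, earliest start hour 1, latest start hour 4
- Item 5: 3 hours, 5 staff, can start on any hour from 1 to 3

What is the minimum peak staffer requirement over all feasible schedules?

Early-start (Item 1@1, Item 2@1, Item 3@1, Item 4@1, Item 5@1) gives peak 21: h1:21  h2:21  h3:13  h4:0  h5:0.
Shift Item 4→4, Item 5→3.
Schedule Item 1@1, Item 2@1, Item 3@1, Item 4@4, Item 5@3: h1:12  h2:12  h3:13  h4:9  h5:9 — peak 13.

13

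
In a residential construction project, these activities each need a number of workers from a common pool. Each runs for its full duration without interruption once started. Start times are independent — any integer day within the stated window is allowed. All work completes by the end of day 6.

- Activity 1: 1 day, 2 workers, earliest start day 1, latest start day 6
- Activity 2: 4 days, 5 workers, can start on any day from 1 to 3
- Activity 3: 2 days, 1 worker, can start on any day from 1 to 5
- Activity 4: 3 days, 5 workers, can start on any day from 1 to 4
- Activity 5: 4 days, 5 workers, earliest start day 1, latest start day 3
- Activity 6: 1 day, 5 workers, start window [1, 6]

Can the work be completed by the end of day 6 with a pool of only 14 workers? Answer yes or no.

The minimum achievable peak is 15; 14 < 15, so no feasible schedule stays within the cap.

no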